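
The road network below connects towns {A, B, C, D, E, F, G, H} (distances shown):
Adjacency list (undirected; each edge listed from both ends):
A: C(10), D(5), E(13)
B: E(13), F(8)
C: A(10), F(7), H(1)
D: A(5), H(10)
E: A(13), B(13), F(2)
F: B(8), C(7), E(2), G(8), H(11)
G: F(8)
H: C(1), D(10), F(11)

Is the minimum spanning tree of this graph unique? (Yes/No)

Kruskal's algorithm — process edges by increasing weight (ties by edge label):
C-H (1): add — endpoints in different components.
E-F (2): add — endpoints in different components.
A-D (5): add — endpoints in different components.
C-F (7): add — endpoints in different components.
B-F (8): add — endpoints in different components.
F-G (8): add — endpoints in different components.
A-C (10): add — endpoints in different components.
Non-tree edge D-H has weight 10, equal to the heaviest edge on its tree cycle — swapping gives another MST of the same weight. Not unique.

No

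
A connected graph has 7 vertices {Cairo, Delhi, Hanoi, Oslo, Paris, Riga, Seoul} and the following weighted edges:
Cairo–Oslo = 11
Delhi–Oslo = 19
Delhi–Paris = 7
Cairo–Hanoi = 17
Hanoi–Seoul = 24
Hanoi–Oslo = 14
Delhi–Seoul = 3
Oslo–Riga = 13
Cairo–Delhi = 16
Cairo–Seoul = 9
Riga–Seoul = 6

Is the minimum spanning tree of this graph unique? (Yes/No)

Yes

Kruskal's algorithm — process edges by increasing weight (ties by edge label):
Delhi–Seoul (3): add. Components now {Cairo} {Riga} {Oslo} {Delhi,Seoul} {Hanoi} {Paris}
Riga–Seoul (6): add. Components now {Cairo} {Delhi,Riga,Seoul} {Oslo} {Hanoi} {Paris}
Delhi–Paris (7): add. Components now {Cairo} {Delhi,Paris,Riga,Seoul} {Oslo} {Hanoi}
Cairo–Seoul (9): add. Components now {Cairo,Delhi,Paris,Riga,Seoul} {Oslo} {Hanoi}
Cairo–Oslo (11): add. Components now {Cairo,Delhi,Oslo,Paris,Riga,Seoul} {Hanoi}
Oslo–Riga (13): skip — Riga and Oslo already connected.
Hanoi–Oslo (14): add. Components now {Cairo,Delhi,Hanoi,Oslo,Paris,Riga,Seoul}
Every non-tree edge has weight strictly greater than the heaviest edge on the tree path between its endpoints, so the MST is unique.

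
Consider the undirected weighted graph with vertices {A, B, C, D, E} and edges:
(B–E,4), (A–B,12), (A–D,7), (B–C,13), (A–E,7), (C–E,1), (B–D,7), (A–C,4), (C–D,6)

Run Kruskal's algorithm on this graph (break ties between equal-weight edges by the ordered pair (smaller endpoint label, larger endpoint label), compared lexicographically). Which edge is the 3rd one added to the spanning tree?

B-E

Kruskal: consider edges lightest-first.
C–E (1): add. Components now {A} {B} {C,E} {D}
A–C (4): add. Components now {A,C,E} {B} {D}
B–E (4): add. Components now {A,B,C,E} {D}
C–D (6): add. Components now {A,B,C,D,E}
The 3rd edge added is B–E.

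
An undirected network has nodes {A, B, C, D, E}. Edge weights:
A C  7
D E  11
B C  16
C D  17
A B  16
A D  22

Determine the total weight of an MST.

Sort edges by weight, then run Kruskal:
A C (7): add — endpoints in different components.
D E (11): add — endpoints in different components.
A B (16): add — endpoints in different components.
B C (16): skip — B and C already connected.
C D (17): add — endpoints in different components.
MST edges: A C, D E, A B, C D; total weight 7+11+16+17 = 51.

51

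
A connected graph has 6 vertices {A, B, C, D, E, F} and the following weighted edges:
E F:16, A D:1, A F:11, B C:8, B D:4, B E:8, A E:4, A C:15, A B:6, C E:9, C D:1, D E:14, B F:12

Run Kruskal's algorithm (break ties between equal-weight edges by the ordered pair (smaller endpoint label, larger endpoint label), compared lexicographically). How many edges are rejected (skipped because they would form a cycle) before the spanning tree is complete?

4

Sort edges by weight, then run Kruskal:
A D (1): add. Components now {A,D} {B} {C} {E} {F}
C D (1): add. Components now {A,C,D} {B} {E} {F}
A E (4): add. Components now {A,C,D,E} {B} {F}
B D (4): add. Components now {A,B,C,D,E} {F}
A B (6): skip — A and B already connected.
B C (8): skip — B and C already connected.
B E (8): skip — B and E already connected.
C E (9): skip — C and E already connected.
A F (11): add. Components now {A,B,C,D,E,F}
Edges rejected before the tree was complete: 4.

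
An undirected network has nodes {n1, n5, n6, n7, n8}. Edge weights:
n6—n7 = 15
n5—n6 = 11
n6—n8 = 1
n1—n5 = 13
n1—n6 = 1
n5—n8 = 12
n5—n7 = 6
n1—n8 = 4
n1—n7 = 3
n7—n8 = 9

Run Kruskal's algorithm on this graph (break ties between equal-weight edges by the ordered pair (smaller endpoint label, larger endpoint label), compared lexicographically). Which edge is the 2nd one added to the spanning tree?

n6-n8

Kruskal: consider edges lightest-first.
n1—n6 (1): add — endpoints in different components.
n6—n8 (1): add — endpoints in different components.
n1—n7 (3): add — endpoints in different components.
n1—n8 (4): skip — n1 and n8 already connected.
n5—n7 (6): add — endpoints in different components.
The 2nd edge added is n6—n8.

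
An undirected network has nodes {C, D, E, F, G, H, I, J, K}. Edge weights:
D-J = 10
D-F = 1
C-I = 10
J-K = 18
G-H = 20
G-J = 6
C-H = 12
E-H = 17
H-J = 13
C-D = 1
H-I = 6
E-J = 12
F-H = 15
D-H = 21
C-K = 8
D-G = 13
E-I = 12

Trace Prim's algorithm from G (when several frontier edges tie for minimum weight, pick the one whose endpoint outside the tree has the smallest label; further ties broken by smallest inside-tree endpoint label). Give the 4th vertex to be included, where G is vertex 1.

C

Grow the tree from G using Prim:
Step 1: cheapest edge leaving the tree is G-J (6); add J.
Step 2: cheapest edge leaving the tree is D-J (10); add D.
Step 3: cheapest edge leaving the tree is C-D (1); add C.
Step 4: cheapest edge leaving the tree is D-F (1); add F.
Step 5: cheapest edge leaving the tree is C-K (8); add K.
Step 6: cheapest edge leaving the tree is C-I (10); add I.
Step 7: cheapest edge leaving the tree is H-I (6); add H.
Step 8: cheapest edge leaving the tree is E-I (12); add E.
Vertex order: G, J, D, C, F, K, I, H, E. The 4th vertex is C.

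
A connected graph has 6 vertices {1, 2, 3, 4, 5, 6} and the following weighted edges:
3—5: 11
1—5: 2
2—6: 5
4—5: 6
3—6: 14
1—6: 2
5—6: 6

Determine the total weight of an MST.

Kruskal's algorithm — process edges by increasing weight (ties by edge label):
1—5 (2): add — endpoints in different components.
1—6 (2): add — endpoints in different components.
2—6 (5): add — endpoints in different components.
4—5 (6): add — endpoints in different components.
5—6 (6): skip — 5 and 6 already connected.
3—5 (11): add — endpoints in different components.
MST edges: 1—5, 1—6, 2—6, 4—5, 3—5; total weight 2+2+5+6+11 = 26.

26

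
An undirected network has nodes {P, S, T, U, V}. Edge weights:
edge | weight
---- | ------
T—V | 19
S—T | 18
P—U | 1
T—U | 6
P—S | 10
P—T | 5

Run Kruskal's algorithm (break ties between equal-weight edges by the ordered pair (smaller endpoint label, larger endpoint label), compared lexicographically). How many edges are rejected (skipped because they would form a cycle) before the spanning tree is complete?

Kruskal's algorithm — process edges by increasing weight (ties by edge label):
P—U (1): add. Components now {P,U} {S} {T} {V}
P—T (5): add. Components now {P,T,U} {S} {V}
T—U (6): skip — T and U already connected.
P—S (10): add. Components now {P,S,T,U} {V}
S—T (18): skip — S and T already connected.
T—V (19): add. Components now {P,S,T,U,V}
Edges rejected before the tree was complete: 2.

2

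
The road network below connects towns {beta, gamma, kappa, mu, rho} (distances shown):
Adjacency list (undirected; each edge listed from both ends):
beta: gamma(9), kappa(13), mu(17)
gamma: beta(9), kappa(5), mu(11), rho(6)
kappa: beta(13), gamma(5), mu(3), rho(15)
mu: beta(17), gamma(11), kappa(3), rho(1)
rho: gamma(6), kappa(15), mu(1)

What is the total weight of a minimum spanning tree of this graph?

18

Kruskal: consider edges lightest-first.
mu—rho (1): add — endpoints in different components.
kappa—mu (3): add — endpoints in different components.
gamma—kappa (5): add — endpoints in different components.
gamma—rho (6): skip — rho and gamma already connected.
beta—gamma (9): add — endpoints in different components.
MST edges: mu—rho, kappa—mu, gamma—kappa, beta—gamma; total weight 1+3+5+9 = 18.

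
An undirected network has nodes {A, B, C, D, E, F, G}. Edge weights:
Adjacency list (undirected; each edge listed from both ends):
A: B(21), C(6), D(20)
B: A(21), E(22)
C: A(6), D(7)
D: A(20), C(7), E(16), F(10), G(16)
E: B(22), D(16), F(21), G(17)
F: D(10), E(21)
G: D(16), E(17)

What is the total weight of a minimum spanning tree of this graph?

Sort edges by weight, then run Kruskal:
A—C (6): add — endpoints in different components.
C—D (7): add — endpoints in different components.
D—F (10): add — endpoints in different components.
D—E (16): add — endpoints in different components.
D—G (16): add — endpoints in different components.
E—G (17): skip — E and G already connected.
A—D (20): skip — A and D already connected.
A—B (21): add — endpoints in different components.
MST edges: A—C, C—D, D—F, D—E, D—G, A—B; total weight 6+7+10+16+16+21 = 76.

76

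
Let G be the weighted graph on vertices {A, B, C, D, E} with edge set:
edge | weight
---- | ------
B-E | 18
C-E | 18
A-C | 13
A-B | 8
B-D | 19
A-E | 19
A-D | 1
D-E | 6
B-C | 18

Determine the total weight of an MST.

28

Grow the tree from A using Prim:
Step 1: frontier [A-D 1, A-B 8, A-C 13, A-E 19] → take A-D (1); add D.
Step 2: frontier [A-B 8, A-C 13, A-E 19, D-E 6, B-D 19] → take D-E (6); add E.
Step 3: frontier [A-B 8, A-C 13, B-D 19, B-E 18, C-E 18] → take A-B (8); add B.
Step 4: frontier [A-C 13, B-C 18, C-E 18] → take A-C (13); add C.
MST edges: A-D, D-E, A-B, A-C; total weight 1+6+8+13 = 28.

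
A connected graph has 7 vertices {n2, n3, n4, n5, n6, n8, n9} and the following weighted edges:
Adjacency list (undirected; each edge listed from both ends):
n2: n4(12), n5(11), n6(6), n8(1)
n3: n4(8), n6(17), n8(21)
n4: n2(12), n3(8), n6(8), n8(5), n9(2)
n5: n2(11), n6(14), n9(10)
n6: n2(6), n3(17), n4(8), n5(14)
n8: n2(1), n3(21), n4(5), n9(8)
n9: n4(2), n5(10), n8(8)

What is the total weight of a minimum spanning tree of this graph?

Grow the tree from n8 using Prim:
Step 1: cheapest edge leaving the tree is n2–n8 (1); add n2.
Step 2: cheapest edge leaving the tree is n4–n8 (5); add n4.
Step 3: cheapest edge leaving the tree is n4–n9 (2); add n9.
Step 4: cheapest edge leaving the tree is n2–n6 (6); add n6.
Step 5: cheapest edge leaving the tree is n3–n4 (8); add n3.
Step 6: cheapest edge leaving the tree is n5–n9 (10); add n5.
MST edges: n2–n8, n4–n8, n4–n9, n2–n6, n3–n4, n5–n9; total weight 1+5+2+6+8+10 = 32.

32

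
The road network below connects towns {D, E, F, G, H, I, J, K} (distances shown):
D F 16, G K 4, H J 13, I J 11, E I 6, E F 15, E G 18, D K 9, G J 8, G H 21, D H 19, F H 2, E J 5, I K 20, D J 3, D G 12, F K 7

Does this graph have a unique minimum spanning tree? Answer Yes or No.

Kruskal: consider edges lightest-first.
F H (2): add — endpoints in different components.
D J (3): add — endpoints in different components.
G K (4): add — endpoints in different components.
E J (5): add — endpoints in different components.
E I (6): add — endpoints in different components.
F K (7): add — endpoints in different components.
G J (8): add — endpoints in different components.
Every non-tree edge has weight strictly greater than the heaviest edge on the tree path between its endpoints, so the MST is unique.

Yes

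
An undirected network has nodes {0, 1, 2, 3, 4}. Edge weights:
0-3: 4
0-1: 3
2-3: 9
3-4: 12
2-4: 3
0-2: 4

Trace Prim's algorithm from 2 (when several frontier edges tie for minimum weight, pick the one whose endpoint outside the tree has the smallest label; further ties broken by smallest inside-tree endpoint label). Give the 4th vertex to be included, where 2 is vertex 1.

Prim's algorithm from 2:
Step 1: cheapest edge leaving the tree is 2-4 (3); add 4.
Step 2: cheapest edge leaving the tree is 0-2 (4); add 0.
Step 3: cheapest edge leaving the tree is 0-1 (3); add 1.
Step 4: cheapest edge leaving the tree is 0-3 (4); add 3.
Vertex order: 2, 4, 0, 1, 3. The 4th vertex is 1.

1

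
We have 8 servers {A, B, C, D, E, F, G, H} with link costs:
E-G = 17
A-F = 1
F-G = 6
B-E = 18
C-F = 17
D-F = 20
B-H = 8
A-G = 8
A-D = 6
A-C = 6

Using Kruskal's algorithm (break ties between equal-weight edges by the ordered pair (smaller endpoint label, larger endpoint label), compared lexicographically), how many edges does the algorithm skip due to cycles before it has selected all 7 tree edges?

2

Sort edges by weight, then run Kruskal:
A-F (1): add — endpoints in different components.
A-C (6): add — endpoints in different components.
A-D (6): add — endpoints in different components.
F-G (6): add — endpoints in different components.
A-G (8): skip — A and G already connected.
B-H (8): add — endpoints in different components.
C-F (17): skip — C and F already connected.
E-G (17): add — endpoints in different components.
B-E (18): add — endpoints in different components.
Edges rejected before the tree was complete: 2.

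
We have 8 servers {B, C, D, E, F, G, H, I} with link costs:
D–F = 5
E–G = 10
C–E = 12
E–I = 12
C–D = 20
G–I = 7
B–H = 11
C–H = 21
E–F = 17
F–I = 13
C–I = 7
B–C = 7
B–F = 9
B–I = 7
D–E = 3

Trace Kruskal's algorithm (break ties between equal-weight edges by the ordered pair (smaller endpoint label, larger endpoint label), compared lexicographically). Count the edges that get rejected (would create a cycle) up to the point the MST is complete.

Kruskal: consider edges lightest-first.
D–E (3): add — endpoints in different components.
D–F (5): add — endpoints in different components.
B–C (7): add — endpoints in different components.
B–I (7): add — endpoints in different components.
C–I (7): skip — C and I already connected.
G–I (7): add — endpoints in different components.
B–F (9): add — endpoints in different components.
E–G (10): skip — E and G already connected.
B–H (11): add — endpoints in different components.
Edges rejected before the tree was complete: 2.

2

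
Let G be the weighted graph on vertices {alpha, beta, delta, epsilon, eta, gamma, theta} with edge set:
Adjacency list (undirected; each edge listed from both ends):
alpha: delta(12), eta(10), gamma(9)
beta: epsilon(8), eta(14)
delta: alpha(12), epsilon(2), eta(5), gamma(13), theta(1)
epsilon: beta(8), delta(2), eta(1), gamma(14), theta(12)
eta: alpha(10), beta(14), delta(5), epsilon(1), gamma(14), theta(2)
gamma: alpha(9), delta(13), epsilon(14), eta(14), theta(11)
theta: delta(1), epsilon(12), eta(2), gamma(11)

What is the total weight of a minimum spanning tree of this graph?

31

Kruskal's algorithm — process edges by increasing weight (ties by edge label):
delta theta (1): add — endpoints in different components.
epsilon eta (1): add — endpoints in different components.
delta epsilon (2): add — endpoints in different components.
eta theta (2): skip — theta and eta already connected.
delta eta (5): skip — eta and delta already connected.
beta epsilon (8): add — endpoints in different components.
alpha gamma (9): add — endpoints in different components.
alpha eta (10): add — endpoints in different components.
MST edges: delta theta, epsilon eta, delta epsilon, beta epsilon, alpha gamma, alpha eta; total weight 1+1+2+8+9+10 = 31.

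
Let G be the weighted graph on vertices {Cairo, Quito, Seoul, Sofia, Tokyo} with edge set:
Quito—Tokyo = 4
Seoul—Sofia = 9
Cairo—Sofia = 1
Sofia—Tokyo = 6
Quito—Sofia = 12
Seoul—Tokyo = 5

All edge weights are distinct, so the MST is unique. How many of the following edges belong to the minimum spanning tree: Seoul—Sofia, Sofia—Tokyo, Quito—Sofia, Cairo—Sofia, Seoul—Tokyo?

Sort edges by weight, then run Kruskal:
Cairo—Sofia (1): add — endpoints in different components.
Quito—Tokyo (4): add — endpoints in different components.
Seoul—Tokyo (5): add — endpoints in different components.
Sofia—Tokyo (6): add — endpoints in different components.
MST edge set: {Cairo—Sofia, Quito—Tokyo, Seoul—Tokyo, Sofia—Tokyo}.
Of the listed edges, {Sofia—Tokyo, Cairo—Sofia, Seoul—Tokyo} are in the MST → 3.

3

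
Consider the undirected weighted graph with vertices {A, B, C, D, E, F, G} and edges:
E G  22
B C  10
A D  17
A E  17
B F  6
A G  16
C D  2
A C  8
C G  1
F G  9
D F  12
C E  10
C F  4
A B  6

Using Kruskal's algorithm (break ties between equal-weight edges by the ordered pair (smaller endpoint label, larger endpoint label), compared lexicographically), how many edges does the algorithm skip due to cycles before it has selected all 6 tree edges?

Kruskal: consider edges lightest-first.
C G (1): add. Components now {A} {B} {C,G} {D} {E} {F}
C D (2): add. Components now {A} {B} {C,D,G} {E} {F}
C F (4): add. Components now {A} {B} {C,D,F,G} {E}
A B (6): add. Components now {A,B} {C,D,F,G} {E}
B F (6): add. Components now {A,B,C,D,F,G} {E}
A C (8): skip — A and C already connected.
F G (9): skip — F and G already connected.
B C (10): skip — B and C already connected.
C E (10): add. Components now {A,B,C,D,E,F,G}
Edges rejected before the tree was complete: 3.

3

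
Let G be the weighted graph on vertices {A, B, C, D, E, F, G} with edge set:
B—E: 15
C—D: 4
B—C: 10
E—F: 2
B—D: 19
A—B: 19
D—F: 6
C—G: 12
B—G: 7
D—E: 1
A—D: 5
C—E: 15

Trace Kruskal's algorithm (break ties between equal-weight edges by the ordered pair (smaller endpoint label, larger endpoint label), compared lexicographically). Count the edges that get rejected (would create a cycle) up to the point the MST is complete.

1

Sort edges by weight, then run Kruskal:
D—E (1): add. Components now {A} {B} {C} {D,E} {F} {G}
E—F (2): add. Components now {A} {B} {C} {D,E,F} {G}
C—D (4): add. Components now {A} {B} {C,D,E,F} {G}
A—D (5): add. Components now {A,C,D,E,F} {B} {G}
D—F (6): skip — D and F already connected.
B—G (7): add. Components now {A,C,D,E,F} {B,G}
B—C (10): add. Components now {A,B,C,D,E,F,G}
Edges rejected before the tree was complete: 1.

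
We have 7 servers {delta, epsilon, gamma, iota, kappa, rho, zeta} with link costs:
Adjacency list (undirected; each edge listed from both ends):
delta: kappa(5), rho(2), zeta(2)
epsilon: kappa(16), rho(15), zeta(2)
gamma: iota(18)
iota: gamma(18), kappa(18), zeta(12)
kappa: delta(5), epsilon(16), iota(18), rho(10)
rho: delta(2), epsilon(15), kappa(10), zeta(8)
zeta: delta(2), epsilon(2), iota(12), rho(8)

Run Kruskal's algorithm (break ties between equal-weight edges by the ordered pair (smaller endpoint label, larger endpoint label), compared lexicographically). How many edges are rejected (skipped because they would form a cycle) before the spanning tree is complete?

Kruskal: consider edges lightest-first.
delta–rho (2): add. Components now {delta,rho} {epsilon} {zeta} {gamma} {iota} {kappa}
delta–zeta (2): add. Components now {delta,rho,zeta} {epsilon} {gamma} {iota} {kappa}
epsilon–zeta (2): add. Components now {delta,epsilon,rho,zeta} {gamma} {iota} {kappa}
delta–kappa (5): add. Components now {delta,epsilon,kappa,rho,zeta} {gamma} {iota}
rho–zeta (8): skip — zeta and rho already connected.
kappa–rho (10): skip — rho and kappa already connected.
iota–zeta (12): add. Components now {delta,epsilon,iota,kappa,rho,zeta} {gamma}
epsilon–rho (15): skip — epsilon and rho already connected.
epsilon–kappa (16): skip — epsilon and kappa already connected.
gamma–iota (18): add. Components now {delta,epsilon,gamma,iota,kappa,rho,zeta}
Edges rejected before the tree was complete: 4.

4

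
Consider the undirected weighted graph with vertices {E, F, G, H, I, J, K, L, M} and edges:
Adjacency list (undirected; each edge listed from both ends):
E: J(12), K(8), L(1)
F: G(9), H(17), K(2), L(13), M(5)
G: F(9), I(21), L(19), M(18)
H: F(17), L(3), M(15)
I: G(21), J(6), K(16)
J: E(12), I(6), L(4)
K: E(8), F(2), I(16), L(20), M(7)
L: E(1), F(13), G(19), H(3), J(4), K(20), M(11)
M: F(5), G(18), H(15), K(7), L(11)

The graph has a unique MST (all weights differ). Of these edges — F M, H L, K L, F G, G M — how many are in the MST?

Kruskal: consider edges lightest-first.
E L (1): add — endpoints in different components.
F K (2): add — endpoints in different components.
H L (3): add — endpoints in different components.
J L (4): add — endpoints in different components.
F M (5): add — endpoints in different components.
I J (6): add — endpoints in different components.
K M (7): skip — K and M already connected.
E K (8): add — endpoints in different components.
F G (9): add — endpoints in different components.
MST edge set: {E L, F K, H L, J L, F M, I J, E K, F G}.
Of the listed edges, {F M, H L, F G} are in the MST → 3.

3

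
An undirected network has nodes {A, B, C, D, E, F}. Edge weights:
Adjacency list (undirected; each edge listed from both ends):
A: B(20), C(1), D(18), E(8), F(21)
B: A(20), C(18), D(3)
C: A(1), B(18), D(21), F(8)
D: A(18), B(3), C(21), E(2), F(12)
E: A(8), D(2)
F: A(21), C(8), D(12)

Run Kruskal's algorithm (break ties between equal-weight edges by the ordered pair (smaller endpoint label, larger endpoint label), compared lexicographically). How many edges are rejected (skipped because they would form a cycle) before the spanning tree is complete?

Sort edges by weight, then run Kruskal:
A-C (1): add — endpoints in different components.
D-E (2): add — endpoints in different components.
B-D (3): add — endpoints in different components.
A-E (8): add — endpoints in different components.
C-F (8): add — endpoints in different components.
Edges rejected before the tree was complete: 0.

0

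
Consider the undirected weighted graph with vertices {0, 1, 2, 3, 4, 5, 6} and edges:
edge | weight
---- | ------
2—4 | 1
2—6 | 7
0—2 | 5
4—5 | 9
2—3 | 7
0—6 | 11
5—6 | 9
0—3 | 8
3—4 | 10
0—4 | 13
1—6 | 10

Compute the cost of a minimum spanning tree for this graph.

Grow the tree from 3 using Prim:
Step 1: cheapest edge leaving the tree is 2—3 (7); add 2.
Step 2: cheapest edge leaving the tree is 2—4 (1); add 4.
Step 3: cheapest edge leaving the tree is 0—2 (5); add 0.
Step 4: cheapest edge leaving the tree is 2—6 (7); add 6.
Step 5: cheapest edge leaving the tree is 4—5 (9); add 5.
Step 6: cheapest edge leaving the tree is 1—6 (10); add 1.
MST edges: 2—3, 2—4, 0—2, 2—6, 4—5, 1—6; total weight 7+1+5+7+9+10 = 39.

39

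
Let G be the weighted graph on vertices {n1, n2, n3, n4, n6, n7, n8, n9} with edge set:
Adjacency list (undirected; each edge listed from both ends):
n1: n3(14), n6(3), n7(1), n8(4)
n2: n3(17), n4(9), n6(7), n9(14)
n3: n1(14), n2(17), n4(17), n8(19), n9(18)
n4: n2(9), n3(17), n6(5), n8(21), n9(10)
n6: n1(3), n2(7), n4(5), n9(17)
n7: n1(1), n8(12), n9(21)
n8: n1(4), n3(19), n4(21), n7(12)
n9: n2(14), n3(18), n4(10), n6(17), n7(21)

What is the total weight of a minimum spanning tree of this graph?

44

Kruskal: consider edges lightest-first.
n1 n7 (1): add — endpoints in different components.
n1 n6 (3): add — endpoints in different components.
n1 n8 (4): add — endpoints in different components.
n4 n6 (5): add — endpoints in different components.
n2 n6 (7): add — endpoints in different components.
n2 n4 (9): skip — n4 and n2 already connected.
n4 n9 (10): add — endpoints in different components.
n7 n8 (12): skip — n8 and n7 already connected.
n1 n3 (14): add — endpoints in different components.
MST edges: n1 n7, n1 n6, n1 n8, n4 n6, n2 n6, n4 n9, n1 n3; total weight 1+3+4+5+7+10+14 = 44.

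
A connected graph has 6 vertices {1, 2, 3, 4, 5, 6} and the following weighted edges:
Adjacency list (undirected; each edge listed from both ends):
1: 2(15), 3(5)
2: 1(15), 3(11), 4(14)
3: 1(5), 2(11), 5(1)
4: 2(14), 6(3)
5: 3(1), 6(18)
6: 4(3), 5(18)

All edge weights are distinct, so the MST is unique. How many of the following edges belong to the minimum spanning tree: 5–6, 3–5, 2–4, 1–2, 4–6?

3

Sort edges by weight, then run Kruskal:
3–5 (1): add — endpoints in different components.
4–6 (3): add — endpoints in different components.
1–3 (5): add — endpoints in different components.
2–3 (11): add — endpoints in different components.
2–4 (14): add — endpoints in different components.
MST edge set: {3–5, 4–6, 1–3, 2–3, 2–4}.
Of the listed edges, {3–5, 2–4, 4–6} are in the MST → 3.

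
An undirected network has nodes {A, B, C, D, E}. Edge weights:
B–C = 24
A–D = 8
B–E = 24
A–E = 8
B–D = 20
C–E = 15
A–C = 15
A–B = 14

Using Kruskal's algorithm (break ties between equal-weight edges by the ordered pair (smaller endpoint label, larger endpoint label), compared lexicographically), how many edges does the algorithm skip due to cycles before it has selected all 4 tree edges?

0

Sort edges by weight, then run Kruskal:
A–D (8): add — endpoints in different components.
A–E (8): add — endpoints in different components.
A–B (14): add — endpoints in different components.
A–C (15): add — endpoints in different components.
Edges rejected before the tree was complete: 0.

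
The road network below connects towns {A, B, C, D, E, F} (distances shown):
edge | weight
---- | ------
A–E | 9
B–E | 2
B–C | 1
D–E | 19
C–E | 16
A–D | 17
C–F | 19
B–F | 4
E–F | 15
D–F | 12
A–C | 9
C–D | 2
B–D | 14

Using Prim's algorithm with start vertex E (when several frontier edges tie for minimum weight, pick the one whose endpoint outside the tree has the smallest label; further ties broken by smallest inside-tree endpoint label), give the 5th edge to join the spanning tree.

A-C

Prim, starting at E.
Step 1: cheapest edge leaving the tree is B–E (2); add B.
Step 2: cheapest edge leaving the tree is B–C (1); add C.
Step 3: cheapest edge leaving the tree is C–D (2); add D.
Step 4: cheapest edge leaving the tree is B–F (4); add F.
Step 5: cheapest edge leaving the tree is A–C (9); add A.
The 5th edge added is A–C.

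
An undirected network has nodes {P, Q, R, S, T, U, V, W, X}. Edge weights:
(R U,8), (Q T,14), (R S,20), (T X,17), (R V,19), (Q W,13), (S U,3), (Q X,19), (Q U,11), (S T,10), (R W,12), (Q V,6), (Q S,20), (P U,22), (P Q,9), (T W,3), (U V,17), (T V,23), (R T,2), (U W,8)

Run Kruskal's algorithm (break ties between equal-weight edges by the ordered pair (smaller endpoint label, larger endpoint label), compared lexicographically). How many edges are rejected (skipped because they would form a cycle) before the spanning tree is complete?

Kruskal's algorithm — process edges by increasing weight (ties by edge label):
R T (2): add — endpoints in different components.
S U (3): add — endpoints in different components.
T W (3): add — endpoints in different components.
Q V (6): add — endpoints in different components.
R U (8): add — endpoints in different components.
U W (8): skip — W and U already connected.
P Q (9): add — endpoints in different components.
S T (10): skip — S and T already connected.
Q U (11): add — endpoints in different components.
R W (12): skip — W and R already connected.
Q W (13): skip — W and Q already connected.
Q T (14): skip — Q and T already connected.
T X (17): add — endpoints in different components.
Edges rejected before the tree was complete: 5.

5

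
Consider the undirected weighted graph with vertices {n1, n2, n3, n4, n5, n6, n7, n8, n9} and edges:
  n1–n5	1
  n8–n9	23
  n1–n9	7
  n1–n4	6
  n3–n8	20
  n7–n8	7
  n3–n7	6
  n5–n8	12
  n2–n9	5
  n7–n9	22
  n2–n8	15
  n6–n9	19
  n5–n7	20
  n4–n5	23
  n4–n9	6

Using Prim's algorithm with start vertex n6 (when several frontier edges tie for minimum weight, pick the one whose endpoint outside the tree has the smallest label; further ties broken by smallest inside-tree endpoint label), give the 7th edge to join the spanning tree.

Grow the tree from n6 using Prim:
Step 1: cheapest edge leaving the tree is n6–n9 (19); add n9.
Step 2: cheapest edge leaving the tree is n2–n9 (5); add n2.
Step 3: cheapest edge leaving the tree is n4–n9 (6); add n4.
Step 4: cheapest edge leaving the tree is n1–n4 (6); add n1.
Step 5: cheapest edge leaving the tree is n1–n5 (1); add n5.
Step 6: cheapest edge leaving the tree is n5–n8 (12); add n8.
Step 7: cheapest edge leaving the tree is n7–n8 (7); add n7.
Step 8: cheapest edge leaving the tree is n3–n7 (6); add n3.
The 7th edge added is n7–n8.

n7-n8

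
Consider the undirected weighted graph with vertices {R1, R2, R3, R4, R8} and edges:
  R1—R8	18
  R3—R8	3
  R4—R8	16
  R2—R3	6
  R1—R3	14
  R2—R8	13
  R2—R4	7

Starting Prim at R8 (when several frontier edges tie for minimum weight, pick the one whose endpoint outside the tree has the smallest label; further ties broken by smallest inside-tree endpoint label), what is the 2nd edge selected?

R2-R3

Prim's algorithm from R8:
Step 1: cheapest edge leaving the tree is R3—R8 (3); add R3.
Step 2: cheapest edge leaving the tree is R2—R3 (6); add R2.
Step 3: cheapest edge leaving the tree is R2—R4 (7); add R4.
Step 4: cheapest edge leaving the tree is R1—R3 (14); add R1.
The 2nd edge added is R2—R3.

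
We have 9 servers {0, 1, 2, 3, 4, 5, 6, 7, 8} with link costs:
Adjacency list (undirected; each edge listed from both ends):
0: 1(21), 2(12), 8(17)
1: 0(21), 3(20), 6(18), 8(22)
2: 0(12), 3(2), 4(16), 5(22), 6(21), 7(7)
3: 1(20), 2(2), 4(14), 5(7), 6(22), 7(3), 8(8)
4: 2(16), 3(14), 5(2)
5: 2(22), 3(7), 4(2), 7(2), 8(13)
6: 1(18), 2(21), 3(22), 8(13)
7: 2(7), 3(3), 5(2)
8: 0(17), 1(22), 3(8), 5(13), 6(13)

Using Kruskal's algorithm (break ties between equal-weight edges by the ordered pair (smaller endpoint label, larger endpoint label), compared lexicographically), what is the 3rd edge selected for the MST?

5-7

Kruskal: consider edges lightest-first.
2 3 (2): add — endpoints in different components.
4 5 (2): add — endpoints in different components.
5 7 (2): add — endpoints in different components.
3 7 (3): add — endpoints in different components.
2 7 (7): skip — 2 and 7 already connected.
3 5 (7): skip — 3 and 5 already connected.
3 8 (8): add — endpoints in different components.
0 2 (12): add — endpoints in different components.
5 8 (13): skip — 5 and 8 already connected.
6 8 (13): add — endpoints in different components.
3 4 (14): skip — 3 and 4 already connected.
2 4 (16): skip — 2 and 4 already connected.
0 8 (17): skip — 0 and 8 already connected.
1 6 (18): add — endpoints in different components.
The 3rd edge added is 5 7.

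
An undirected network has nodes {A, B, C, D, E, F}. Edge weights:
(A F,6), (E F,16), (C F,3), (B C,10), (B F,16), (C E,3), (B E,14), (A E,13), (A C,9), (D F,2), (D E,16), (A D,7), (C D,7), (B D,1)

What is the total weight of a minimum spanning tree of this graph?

15

Kruskal: consider edges lightest-first.
B D (1): add. Components now {A} {B,D} {C} {E} {F}
D F (2): add. Components now {A} {B,D,F} {C} {E}
C E (3): add. Components now {A} {B,D,F} {C,E}
C F (3): add. Components now {A} {B,C,D,E,F}
A F (6): add. Components now {A,B,C,D,E,F}
MST edges: B D, D F, C E, C F, A F; total weight 1+2+3+3+6 = 15.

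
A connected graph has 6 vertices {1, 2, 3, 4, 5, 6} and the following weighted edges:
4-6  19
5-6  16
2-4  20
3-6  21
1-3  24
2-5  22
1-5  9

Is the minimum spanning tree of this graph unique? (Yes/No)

Kruskal: consider edges lightest-first.
1-5 (9): add. Components now {1,5} {2} {3} {4} {6}
5-6 (16): add. Components now {1,5,6} {2} {3} {4}
4-6 (19): add. Components now {1,4,5,6} {2} {3}
2-4 (20): add. Components now {1,2,4,5,6} {3}
3-6 (21): add. Components now {1,2,3,4,5,6}
Every non-tree edge has weight strictly greater than the heaviest edge on the tree path between its endpoints, so the MST is unique.

Yes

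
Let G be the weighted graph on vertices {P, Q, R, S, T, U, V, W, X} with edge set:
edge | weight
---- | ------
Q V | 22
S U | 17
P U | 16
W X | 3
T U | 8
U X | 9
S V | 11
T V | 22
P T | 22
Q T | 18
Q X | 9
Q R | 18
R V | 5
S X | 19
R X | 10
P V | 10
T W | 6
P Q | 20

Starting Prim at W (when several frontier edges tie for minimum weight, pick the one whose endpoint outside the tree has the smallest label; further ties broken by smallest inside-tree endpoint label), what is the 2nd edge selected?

T-W

Prim's algorithm from W:
Step 1: cheapest edge leaving the tree is W X (3); add X.
Step 2: cheapest edge leaving the tree is T W (6); add T.
Step 3: cheapest edge leaving the tree is T U (8); add U.
Step 4: cheapest edge leaving the tree is Q X (9); add Q.
Step 5: cheapest edge leaving the tree is R X (10); add R.
Step 6: cheapest edge leaving the tree is R V (5); add V.
Step 7: cheapest edge leaving the tree is P V (10); add P.
Step 8: cheapest edge leaving the tree is S V (11); add S.
The 2nd edge added is T W.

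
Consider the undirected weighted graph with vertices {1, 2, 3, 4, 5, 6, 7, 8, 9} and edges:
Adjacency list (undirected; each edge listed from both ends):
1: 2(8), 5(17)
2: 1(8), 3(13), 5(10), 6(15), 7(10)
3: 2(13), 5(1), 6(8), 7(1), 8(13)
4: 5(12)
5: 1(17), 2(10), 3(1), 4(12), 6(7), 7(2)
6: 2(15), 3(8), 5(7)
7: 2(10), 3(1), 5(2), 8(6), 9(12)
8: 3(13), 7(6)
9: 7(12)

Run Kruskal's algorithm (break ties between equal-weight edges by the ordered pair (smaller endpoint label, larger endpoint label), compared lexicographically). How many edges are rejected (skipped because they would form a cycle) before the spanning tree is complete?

3

Sort edges by weight, then run Kruskal:
3-5 (1): add — endpoints in different components.
3-7 (1): add — endpoints in different components.
5-7 (2): skip — 5 and 7 already connected.
7-8 (6): add — endpoints in different components.
5-6 (7): add — endpoints in different components.
1-2 (8): add — endpoints in different components.
3-6 (8): skip — 3 and 6 already connected.
2-5 (10): add — endpoints in different components.
2-7 (10): skip — 2 and 7 already connected.
4-5 (12): add — endpoints in different components.
7-9 (12): add — endpoints in different components.
Edges rejected before the tree was complete: 3.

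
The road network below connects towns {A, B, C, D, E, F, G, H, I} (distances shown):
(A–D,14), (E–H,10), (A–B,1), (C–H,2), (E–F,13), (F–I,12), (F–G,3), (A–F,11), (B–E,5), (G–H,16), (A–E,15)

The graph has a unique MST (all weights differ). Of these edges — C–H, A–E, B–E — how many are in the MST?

2

Kruskal's algorithm — process edges by increasing weight (ties by edge label):
A–B (1): add — endpoints in different components.
C–H (2): add — endpoints in different components.
F–G (3): add — endpoints in different components.
B–E (5): add — endpoints in different components.
E–H (10): add — endpoints in different components.
A–F (11): add — endpoints in different components.
F–I (12): add — endpoints in different components.
E–F (13): skip — E and F already connected.
A–D (14): add — endpoints in different components.
MST edge set: {A–B, C–H, F–G, B–E, E–H, A–F, F–I, A–D}.
Of the listed edges, {C–H, B–E} are in the MST → 2.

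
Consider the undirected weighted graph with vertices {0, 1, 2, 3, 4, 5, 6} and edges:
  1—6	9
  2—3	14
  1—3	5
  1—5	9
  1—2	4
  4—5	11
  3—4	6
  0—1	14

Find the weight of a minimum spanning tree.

Prim, starting at 3.
Step 1: frontier [1—3 5, 3—4 6, 2—3 14] → take 1—3 (5); add 1.
Step 2: frontier [1—2 4, 1—5 9, 1—6 9, 0—1 14, 3—4 6, 2—3 14] → take 1—2 (4); add 2.
Step 3: frontier [1—5 9, 1—6 9, 0—1 14, 3—4 6] → take 3—4 (6); add 4.
Step 4: frontier [1—5 9, 1—6 9, 0—1 14, 4—5 11] → take 1—5 (9); add 5.
Step 5: frontier [1—6 9, 0—1 14] → take 1—6 (9); add 6.
Step 6: frontier [0—1 14] → take 0—1 (14); add 0.
MST edges: 1—3, 1—2, 3—4, 1—5, 1—6, 0—1; total weight 5+4+6+9+9+14 = 47.

47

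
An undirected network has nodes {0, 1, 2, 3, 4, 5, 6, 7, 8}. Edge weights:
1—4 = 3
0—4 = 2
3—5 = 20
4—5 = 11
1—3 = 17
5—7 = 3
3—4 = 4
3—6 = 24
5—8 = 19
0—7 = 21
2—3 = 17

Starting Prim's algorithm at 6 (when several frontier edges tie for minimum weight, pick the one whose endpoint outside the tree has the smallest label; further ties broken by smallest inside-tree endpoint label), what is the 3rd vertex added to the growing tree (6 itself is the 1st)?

4

Grow the tree from 6 using Prim:
Step 1: cheapest edge leaving the tree is 3—6 (24); add 3.
Step 2: cheapest edge leaving the tree is 3—4 (4); add 4.
Step 3: cheapest edge leaving the tree is 0—4 (2); add 0.
Step 4: cheapest edge leaving the tree is 1—4 (3); add 1.
Step 5: cheapest edge leaving the tree is 4—5 (11); add 5.
Step 6: cheapest edge leaving the tree is 5—7 (3); add 7.
Step 7: cheapest edge leaving the tree is 2—3 (17); add 2.
Step 8: cheapest edge leaving the tree is 5—8 (19); add 8.
Vertex order: 6, 3, 4, 0, 1, 5, 7, 2, 8. The 3rd vertex is 4.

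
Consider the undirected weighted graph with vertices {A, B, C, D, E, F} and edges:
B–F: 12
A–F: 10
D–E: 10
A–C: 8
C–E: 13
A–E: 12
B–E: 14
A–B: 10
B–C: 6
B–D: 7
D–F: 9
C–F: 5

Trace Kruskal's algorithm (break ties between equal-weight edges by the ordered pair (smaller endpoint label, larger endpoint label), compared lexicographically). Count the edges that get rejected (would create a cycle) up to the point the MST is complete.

Kruskal's algorithm — process edges by increasing weight (ties by edge label):
C–F (5): add — endpoints in different components.
B–C (6): add — endpoints in different components.
B–D (7): add — endpoints in different components.
A–C (8): add — endpoints in different components.
D–F (9): skip — D and F already connected.
A–B (10): skip — A and B already connected.
A–F (10): skip — A and F already connected.
D–E (10): add — endpoints in different components.
Edges rejected before the tree was complete: 3.

3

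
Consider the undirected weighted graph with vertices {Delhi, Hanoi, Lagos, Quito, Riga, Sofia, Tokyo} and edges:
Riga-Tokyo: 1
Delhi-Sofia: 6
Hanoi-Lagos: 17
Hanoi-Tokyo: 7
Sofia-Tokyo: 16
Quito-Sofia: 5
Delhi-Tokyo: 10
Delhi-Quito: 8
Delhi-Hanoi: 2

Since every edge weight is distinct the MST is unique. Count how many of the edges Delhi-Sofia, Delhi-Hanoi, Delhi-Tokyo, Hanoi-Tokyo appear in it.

3

Kruskal's algorithm — process edges by increasing weight (ties by edge label):
Riga-Tokyo (1): add. Components now {Hanoi} {Delhi} {Riga,Tokyo} {Sofia} {Quito} {Lagos}
Delhi-Hanoi (2): add. Components now {Delhi,Hanoi} {Riga,Tokyo} {Sofia} {Quito} {Lagos}
Quito-Sofia (5): add. Components now {Delhi,Hanoi} {Riga,Tokyo} {Quito,Sofia} {Lagos}
Delhi-Sofia (6): add. Components now {Delhi,Hanoi,Quito,Sofia} {Riga,Tokyo} {Lagos}
Hanoi-Tokyo (7): add. Components now {Delhi,Hanoi,Quito,Riga,Sofia,Tokyo} {Lagos}
Delhi-Quito (8): skip — Delhi and Quito already connected.
Delhi-Tokyo (10): skip — Delhi and Tokyo already connected.
Sofia-Tokyo (16): skip — Tokyo and Sofia already connected.
Hanoi-Lagos (17): add. Components now {Delhi,Hanoi,Lagos,Quito,Riga,Sofia,Tokyo}
MST edge set: {Riga-Tokyo, Delhi-Hanoi, Quito-Sofia, Delhi-Sofia, Hanoi-Tokyo, Hanoi-Lagos}.
Of the listed edges, {Delhi-Sofia, Delhi-Hanoi, Hanoi-Tokyo} are in the MST → 3.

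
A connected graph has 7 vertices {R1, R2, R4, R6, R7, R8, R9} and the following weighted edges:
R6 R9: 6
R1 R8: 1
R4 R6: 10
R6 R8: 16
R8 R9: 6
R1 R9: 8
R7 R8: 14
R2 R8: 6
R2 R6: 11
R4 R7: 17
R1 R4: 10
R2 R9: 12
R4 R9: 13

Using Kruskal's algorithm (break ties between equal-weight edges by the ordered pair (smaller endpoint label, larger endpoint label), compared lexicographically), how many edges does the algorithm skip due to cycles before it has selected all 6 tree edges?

5

Sort edges by weight, then run Kruskal:
R1 R8 (1): add. Components now {R1,R8} {R2} {R4} {R6} {R7} {R9}
R2 R8 (6): add. Components now {R1,R2,R8} {R4} {R6} {R7} {R9}
R6 R9 (6): add. Components now {R1,R2,R8} {R4} {R6,R9} {R7}
R8 R9 (6): add. Components now {R1,R2,R6,R8,R9} {R4} {R7}
R1 R9 (8): skip — R9 and R1 already connected.
R1 R4 (10): add. Components now {R1,R2,R4,R6,R8,R9} {R7}
R4 R6 (10): skip — R4 and R6 already connected.
R2 R6 (11): skip — R2 and R6 already connected.
R2 R9 (12): skip — R2 and R9 already connected.
R4 R9 (13): skip — R4 and R9 already connected.
R7 R8 (14): add. Components now {R1,R2,R4,R6,R7,R8,R9}
Edges rejected before the tree was complete: 5.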